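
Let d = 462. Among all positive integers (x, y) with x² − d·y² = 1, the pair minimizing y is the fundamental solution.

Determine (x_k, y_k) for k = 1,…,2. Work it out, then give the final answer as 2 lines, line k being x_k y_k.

[21; 2,42] for √462; ℓ=2 ⇒ convergent index 1
a_0=21:  p_0=21·1+0=21,  q_0=21·0+1=1
a_1=2:  p_1=2·21+1=43,  q_1=2·1+0=2
(x₁, y₁) = (43, 2);  43² − 462·2² = 1 ✓
n=2: (43,2)∘(43,2) = (43·43+462·2·2, 43·2+2·43) = (3697,172)

43 2
3697 172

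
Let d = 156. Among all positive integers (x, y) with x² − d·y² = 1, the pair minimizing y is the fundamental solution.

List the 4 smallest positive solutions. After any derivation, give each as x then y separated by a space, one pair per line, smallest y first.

25 2
1249 100
62425 4998
3120001 249800

[12; 2,24] for √156; ℓ=2 ⇒ convergent index 1
step 0: (12, 1)  from 12·(1,0) + (0,1)
step 1: (25, 2)  from 2·(12,1) + (1,0)
fundamental: x₁=25, y₁=2  (since 625 − 156·4 = 1)
(x_2, y_2) = (25·25 + 156·2·2, 25·2 + 2·25) = (1249, 100)
(x_3, y_3) = (25·1249 + 156·2·100, 25·100 + 2·1249) = (62425, 4998)
(x_4, y_4) = (25·62425 + 156·2·4998, 25·4998 + 2·62425) = (3120001, 249800)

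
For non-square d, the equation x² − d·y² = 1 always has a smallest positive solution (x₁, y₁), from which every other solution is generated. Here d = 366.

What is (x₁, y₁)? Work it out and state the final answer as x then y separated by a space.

907925 47458

d=366: √d = [19; 7,1,1,1,2,12,2,1,1,1,7,38] (ℓ=12, even), read p_11/q_11
i=0: a=19 ⇒ p=19, q=1
i=1: a=7 ⇒ p=134, q=7
…
i=5: a=2 ⇒ p=1167, q=61
i=6: a=12 ⇒ p=14444, q=755
…
i=8: a=1 ⇒ p=44499, q=2326
i=9: a=1 ⇒ p=74554, q=3897
i=10: a=1 ⇒ p=119053, q=6223
i=11: a=7 ⇒ p=907925, q=47458
(x₁, y₁) = (907925, 47458);  907925² − 366·47458² = 1 ✓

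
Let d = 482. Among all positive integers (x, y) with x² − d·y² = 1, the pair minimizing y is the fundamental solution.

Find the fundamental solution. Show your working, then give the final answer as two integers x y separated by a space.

483 22

[21; 1,20,1,42] for √482; ℓ=4 ⇒ convergent index 3
i=0: a=21 ⇒ p=21, q=1
i=1: a=1 ⇒ p=22, q=1
i=2: a=20 ⇒ p=461, q=21
i=3: a=1 ⇒ p=483, q=22
(x₁, y₁) = (483, 22);  483² − 482·22² = 1 ✓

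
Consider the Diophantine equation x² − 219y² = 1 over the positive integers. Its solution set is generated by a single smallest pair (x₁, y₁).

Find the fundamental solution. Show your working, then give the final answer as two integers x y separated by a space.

[14; 1,3,1,28] for √219; ℓ=4 ⇒ convergent index 3
step 0: (14, 1)  from 14·(1,0) + (0,1)
step 1: (15, 1)  from 1·(14,1) + (1,0)
step 2: (59, 4)  from 3·(15,1) + (14,1)
step 3: (74, 5)  from 1·(59,4) + (15,1)
→ (74, 5).  Check: 74²=5476, 219·5²=5475, difference 1.

74 5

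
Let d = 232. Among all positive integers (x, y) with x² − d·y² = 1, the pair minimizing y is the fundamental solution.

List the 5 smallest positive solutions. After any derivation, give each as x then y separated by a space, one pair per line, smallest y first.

19603 1287
768555217 50458122
30131975818099 1978261129845
1181354243155834177 77559705806244948
46316174427035658925363 3040805823861378301443

√232 → a₀=15, period (4,3,7,3,4,30); ℓ=6 even so k=5
k=0  a_k=15  p_k/q_k = 15/1
k=1  a_k=4  p_k/q_k = 61/4
…
k=3  a_k=7  p_k/q_k = 1447/95
k=4  a_k=3  p_k/q_k = 4539/298
k=5  a_k=4  p_k/q_k = 19603/1287
→ (19603, 1287).  Check: 19603²=384277609, 232·1287²=384277608, difference 1.
(19603+1287√232)^2 = 768555217 + 50458122√232
(19603+1287√232)^3 = 30131975818099 + 1978261129845√232
(19603+1287√232)^4 = 1181354243155834177 + 77559705806244948√232
(19603+1287√232)^5 = 46316174427035658925363 + 3040805823861378301443√232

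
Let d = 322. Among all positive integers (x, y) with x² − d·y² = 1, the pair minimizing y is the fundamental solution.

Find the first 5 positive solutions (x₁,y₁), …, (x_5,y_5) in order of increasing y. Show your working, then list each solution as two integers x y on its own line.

323 18
208657 11628
134792099 7511670
87075487297 4852527192
56250630001763 3134725054362

√322 → a₀=17, period (1,16,1,34); ℓ=4 even so k=3
step 0: (17, 1)  from 17·(1,0) + (0,1)
…
step 2: (305, 17)  from 16·(18,1) + (17,1)
step 3: (323, 18)  from 1·(305,17) + (18,1)
fundamental: x₁=323, y₁=18  (since 104329 − 322·324 = 1)
(323+18√322)^2 = 208657 + 11628√322
(323+18√322)^3 = 134792099 + 7511670√322
(323+18√322)^4 = 87075487297 + 4852527192√322
(323+18√322)^5 = 56250630001763 + 3134725054362√322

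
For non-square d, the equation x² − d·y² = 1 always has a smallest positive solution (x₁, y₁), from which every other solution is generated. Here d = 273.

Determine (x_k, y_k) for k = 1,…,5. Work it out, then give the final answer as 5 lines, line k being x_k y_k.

727 44
1057057 63976
1536960151 93021060
2234739002497 135252557264
3249308972670487 196657125240796

√273 = [16; 1,1,10,1,1,32, …], period ℓ=6 (even) → k=5
a_0=16:  p_0=16·1+0=16,  q_0=16·0+1=1
…
a_3=10:  p_3=10·33+17=347,  q_3=10·2+1=21
a_4=1:  p_4=1·347+33=380,  q_4=1·21+2=23
a_5=1:  p_5=1·380+347=727,  q_5=1·23+21=44
fundamental: x₁=727, y₁=44  (since 528529 − 273·1936 = 1)
n=2: (727,44)∘(727,44) = (727·727+273·44·44, 727·44+44·727) = (1057057,63976)
n=3: (1057057,63976)∘(727,44) = (727·1057057+273·44·63976, 727·63976+44·1057057) = (1536960151,93021060)
n=4: (1536960151,93021060)∘(727,44) = (727·1536960151+273·44·93021060, 727·93021060+44·1536960151) = (2234739002497,135252557264)
n=5: (2234739002497,135252557264)∘(727,44) = (727·2234739002497+273·44·135252557264, 727·135252557264+44·2234739002497) = (3249308972670487,196657125240796)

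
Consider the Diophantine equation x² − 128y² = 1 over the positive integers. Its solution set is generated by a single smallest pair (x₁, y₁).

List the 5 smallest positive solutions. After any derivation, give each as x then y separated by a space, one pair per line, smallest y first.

577 51
665857 58854
768398401 67917465
886731088897 78376695756
1023286908188737 90446638984959

√128 = [11; 3,5,3,22, …], period ℓ=4 (even) → k=3
i=0: a=11 ⇒ p=11, q=1
i=1: a=3 ⇒ p=34, q=3
i=2: a=5 ⇒ p=181, q=16
i=3: a=3 ⇒ p=577, q=51
→ (577, 51).  Check: 577²=332929, 128·51²=332928, difference 1.
(577+51√128)^2 = 665857 + 58854√128
(577+51√128)^3 = 768398401 + 67917465√128
(577+51√128)^4 = 886731088897 + 78376695756√128
(577+51√128)^5 = 1023286908188737 + 90446638984959√128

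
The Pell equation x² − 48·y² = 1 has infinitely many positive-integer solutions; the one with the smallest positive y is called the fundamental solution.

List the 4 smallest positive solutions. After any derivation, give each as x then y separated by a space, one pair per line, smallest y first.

d=48: √d = [6; 1,12] (ℓ=2, even), read p_1/q_1
i=0: a=6 ⇒ p=6, q=1
i=1: a=1 ⇒ p=7, q=1
→ (7, 1).  Check: 7²=49, 48·1²=48, difference 1.
k=2:  x_2 = 7·7+48·1·1 = 97,  y_2 = 7·1+1·7 = 14
k=3:  x_3 = 7·97+48·1·14 = 1351,  y_3 = 7·14+1·97 = 195
k=4:  x_4 = 7·1351+48·1·195 = 18817,  y_4 = 7·195+1·1351 = 2716

7 1
97 14
1351 195
18817 2716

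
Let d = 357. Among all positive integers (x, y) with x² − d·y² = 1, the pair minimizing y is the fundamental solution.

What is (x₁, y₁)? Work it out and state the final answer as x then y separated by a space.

3401 180

√357 = [18; 1,8,2,8,1,36, …], period ℓ=6 (even) → k=5
a_0=18:  p_0=18·1+0=18,  q_0=18·0+1=1
a_1=1:  p_1=1·18+1=19,  q_1=1·1+0=1
a_2=8:  p_2=8·19+18=170,  q_2=8·1+1=9
a_3=2:  p_3=2·170+19=359,  q_3=2·9+1=19
a_4=8:  p_4=8·359+170=3042,  q_4=8·19+9=161
a_5=1:  p_5=1·3042+359=3401,  q_5=1·161+19=180
fundamental: x₁=3401, y₁=180  (since 11566801 − 357·32400 = 1)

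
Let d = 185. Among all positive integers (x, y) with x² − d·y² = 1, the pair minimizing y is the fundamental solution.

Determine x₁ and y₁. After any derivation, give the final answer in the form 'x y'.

9249 680

[13; 1,1,1,1,26] for √185; ℓ=5 ⇒ convergent index 9
i=0: a=13 ⇒ p=13, q=1
i=1: a=1 ⇒ p=14, q=1
i=2: a=1 ⇒ p=27, q=2
…
i=4: a=1 ⇒ p=68, q=5
i=5: a=26 ⇒ p=1809, q=133
i=6: a=1 ⇒ p=1877, q=138
i=7: a=1 ⇒ p=3686, q=271
i=8: a=1 ⇒ p=5563, q=409
i=9: a=1 ⇒ p=9249, q=680
(x₁, y₁) = (9249, 680);  9249² − 185·680² = 1 ✓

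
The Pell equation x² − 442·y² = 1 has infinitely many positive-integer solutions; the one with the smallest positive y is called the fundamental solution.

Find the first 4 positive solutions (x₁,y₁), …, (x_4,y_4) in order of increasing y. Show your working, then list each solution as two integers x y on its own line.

883 42
1559377 74172
2753858899 130987710
4863313256257 231324221688

[21; 42] for √442; ℓ=1 ⇒ convergent index 1
i=0: a=21 ⇒ p=21, q=1
i=1: a=42 ⇒ p=883, q=42
(x₁, y₁) = (883, 42);  883² − 442·42² = 1 ✓
(x_2, y_2) = (883·883 + 442·42·42, 883·42 + 42·883) = (1559377, 74172)
(x_3, y_3) = (883·1559377 + 442·42·74172, 883·74172 + 42·1559377) = (2753858899, 130987710)
(x_4, y_4) = (883·2753858899 + 442·42·130987710, 883·130987710 + 42·2753858899) = (4863313256257, 231324221688)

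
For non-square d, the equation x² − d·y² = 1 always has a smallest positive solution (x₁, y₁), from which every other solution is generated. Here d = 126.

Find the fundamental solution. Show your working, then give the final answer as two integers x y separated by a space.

√126 = [11; 4,2,4,22, …], period ℓ=4 (even) → k=3
i=0: a=11 ⇒ p=11, q=1
i=1: a=4 ⇒ p=45, q=4
i=2: a=2 ⇒ p=101, q=9
i=3: a=4 ⇒ p=449, q=40
→ (449, 40).  Check: 449²=201601, 126·40²=201600, difference 1.

449 40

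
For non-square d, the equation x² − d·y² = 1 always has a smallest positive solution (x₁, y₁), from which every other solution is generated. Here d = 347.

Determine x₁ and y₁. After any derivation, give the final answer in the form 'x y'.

√347 → a₀=18, period (1,1,1,2,4,…,1,1,36); ℓ=14 even so k=13
i=0: a=18 ⇒ p=18, q=1
…
i=2: a=1 ⇒ p=37, q=2
…
i=4: a=2 ⇒ p=149, q=8
…
i=6: a=1 ⇒ p=801, q=43
…
i=12: a=1 ⇒ p=402885, q=21628
i=13: a=1 ⇒ p=641602, q=34443
fundamental: x₁=641602, y₁=34443  (since 411653126404 − 347·1186320249 = 1)

641602 34443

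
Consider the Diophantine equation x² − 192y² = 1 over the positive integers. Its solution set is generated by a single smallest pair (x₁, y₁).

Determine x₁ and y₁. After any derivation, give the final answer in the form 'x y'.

[13; 1,5,1,26] for √192; ℓ=4 ⇒ convergent index 3
i=0: a=13 ⇒ p=13, q=1
…
i=2: a=5 ⇒ p=83, q=6
i=3: a=1 ⇒ p=97, q=7
(x₁, y₁) = (97, 7);  97² − 192·7² = 1 ✓

97 7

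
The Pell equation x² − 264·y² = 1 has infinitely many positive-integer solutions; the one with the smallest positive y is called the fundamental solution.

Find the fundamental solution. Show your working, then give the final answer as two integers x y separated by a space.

65 4

√264 = [16; 4,32, …], period ℓ=2 (even) → k=1
step 0: (16, 1)  from 16·(1,0) + (0,1)
step 1: (65, 4)  from 4·(16,1) + (1,0)
fundamental: x₁=65, y₁=4  (since 4225 − 264·16 = 1)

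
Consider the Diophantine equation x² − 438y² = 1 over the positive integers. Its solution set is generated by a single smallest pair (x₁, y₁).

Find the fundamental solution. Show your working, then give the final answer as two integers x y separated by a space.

293 14

[20; 1,12,1,40] for √438; ℓ=4 ⇒ convergent index 3
a_0=20:  p_0=20·1+0=20,  q_0=20·0+1=1
a_1=1:  p_1=1·20+1=21,  q_1=1·1+0=1
a_2=12:  p_2=12·21+20=272,  q_2=12·1+1=13
a_3=1:  p_3=1·272+21=293,  q_3=1·13+1=14
→ (293, 14).  Check: 293²=85849, 438·14²=85848, difference 1.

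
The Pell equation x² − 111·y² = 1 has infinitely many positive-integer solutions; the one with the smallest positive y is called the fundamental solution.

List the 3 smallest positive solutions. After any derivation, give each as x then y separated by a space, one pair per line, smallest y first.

d=111: √d = [10; 1,1,6,1,1,20] (ℓ=6, even), read p_5/q_5
a_0=10:  p_0=10·1+0=10,  q_0=10·0+1=1
…
a_2=1:  p_2=1·11+10=21,  q_2=1·1+1=2
…
a_4=1:  p_4=1·137+21=158,  q_4=1·13+2=15
a_5=1:  p_5=1·158+137=295,  q_5=1·15+13=28
→ (295, 28).  Check: 295²=87025, 111·28²=87024, difference 1.
(295+28√111)^2 = 174049 + 16520√111
(295+28√111)^3 = 102688615 + 9746772√111

295 28
174049 16520
102688615 9746772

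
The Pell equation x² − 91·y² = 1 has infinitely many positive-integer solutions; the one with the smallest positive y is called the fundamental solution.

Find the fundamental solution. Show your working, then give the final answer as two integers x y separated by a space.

1574 165

√91 → a₀=9, period (1,1,5,1,5,1,1,18); ℓ=8 even so k=7
step 0: (9, 1)  from 9·(1,0) + (0,1)
step 1: (10, 1)  from 1·(9,1) + (1,0)
…
step 3: (105, 11)  from 5·(19,2) + (10,1)
step 4: (124, 13)  from 1·(105,11) + (19,2)
step 5: (725, 76)  from 5·(124,13) + (105,11)
step 6: (849, 89)  from 1·(725,76) + (124,13)
step 7: (1574, 165)  from 1·(849,89) + (725,76)
(x₁, y₁) = (1574, 165);  1574² − 91·165² = 1 ✓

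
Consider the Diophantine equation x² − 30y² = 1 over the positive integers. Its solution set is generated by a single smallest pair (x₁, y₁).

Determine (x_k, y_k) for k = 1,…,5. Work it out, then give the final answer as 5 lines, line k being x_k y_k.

11 2
241 44
5291 966
116161 21208
2550251 465610

√30 → a₀=5, period (2,10); ℓ=2 even so k=1
step 0: (5, 1)  from 5·(1,0) + (0,1)
step 1: (11, 2)  from 2·(5,1) + (1,0)
→ (11, 2).  Check: 11²=121, 30·2²=120, difference 1.
n=2: (11,2)∘(11,2) = (11·11+30·2·2, 11·2+2·11) = (241,44)
n=3: (241,44)∘(11,2) = (11·241+30·2·44, 11·44+2·241) = (5291,966)
n=4: (5291,966)∘(11,2) = (11·5291+30·2·966, 11·966+2·5291) = (116161,21208)
n=5: (116161,21208)∘(11,2) = (11·116161+30·2·21208, 11·21208+2·116161) = (2550251,465610)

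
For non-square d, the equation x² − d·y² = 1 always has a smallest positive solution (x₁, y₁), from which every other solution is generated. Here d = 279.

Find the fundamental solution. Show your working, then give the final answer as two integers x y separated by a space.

d=279: √d = [16; 1,2,2,1,2,2,1,32] (ℓ=8, even), read p_7/q_7
k=0  a_k=16  p_k/q_k = 16/1
…
k=2  a_k=2  p_k/q_k = 50/3
k=3  a_k=2  p_k/q_k = 117/7
…
k=6  a_k=2  p_k/q_k = 1069/64
k=7  a_k=1  p_k/q_k = 1520/91
fundamental: x₁=1520, y₁=91  (since 2310400 − 279·8281 = 1)

1520 91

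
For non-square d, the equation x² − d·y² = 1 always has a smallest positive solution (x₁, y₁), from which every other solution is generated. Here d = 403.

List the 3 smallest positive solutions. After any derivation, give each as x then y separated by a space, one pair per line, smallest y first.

669878 33369
897473069767 44706317964
1202394930058086974 59895557730143415

√403 → a₀=20, period (13,2,1,3,1,3,1,2,13,40); ℓ=10 even so k=9
step 0: (20, 1)  from 20·(1,0) + (0,1)
step 1: (261, 13)  from 13·(20,1) + (1,0)
step 2: (542, 27)  from 2·(261,13) + (20,1)
step 3: (803, 40)  from 1·(542,27) + (261,13)
step 4: (2951, 147)  from 3·(803,40) + (542,27)
…
step 6: (14213, 708)  from 3·(3754,187) + (2951,147)
…
step 8: (50147, 2498)  from 2·(17967,895) + (14213,708)
step 9: (669878, 33369)  from 13·(50147,2498) + (17967,895)
(x₁, y₁) = (669878, 33369);  669878² − 403·33369² = 1 ✓
n=2: (669878,33369)∘(669878,33369) = (669878·669878+403·33369·33369, 669878·33369+33369·669878) = (897473069767,44706317964)
n=3: (897473069767,44706317964)∘(669878,33369) = (669878·897473069767+403·33369·44706317964, 669878·44706317964+33369·897473069767) = (1202394930058086974,59895557730143415)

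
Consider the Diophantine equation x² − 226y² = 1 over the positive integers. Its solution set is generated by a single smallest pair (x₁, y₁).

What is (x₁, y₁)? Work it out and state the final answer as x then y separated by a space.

451 30

√226 = [15; 30, …], period ℓ=1 (odd) → k=1
a_0=15:  p_0=15·1+0=15,  q_0=15·0+1=1
a_1=30:  p_1=30·15+1=451,  q_1=30·1+0=30
fundamental: x₁=451, y₁=30  (since 203401 − 226·900 = 1)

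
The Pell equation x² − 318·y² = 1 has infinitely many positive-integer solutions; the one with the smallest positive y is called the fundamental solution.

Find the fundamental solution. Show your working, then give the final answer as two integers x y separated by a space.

[17; 1,4,1,34] for √318; ℓ=4 ⇒ convergent index 3
k=0  a_k=17  p_k/q_k = 17/1
…
k=2  a_k=4  p_k/q_k = 89/5
k=3  a_k=1  p_k/q_k = 107/6
fundamental: x₁=107, y₁=6  (since 11449 − 318·36 = 1)

107 6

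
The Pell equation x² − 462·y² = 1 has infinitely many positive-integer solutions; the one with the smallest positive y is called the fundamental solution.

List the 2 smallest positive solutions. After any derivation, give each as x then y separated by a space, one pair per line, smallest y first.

d=462: √d = [21; 2,42] (ℓ=2, even), read p_1/q_1
k=0  a_k=21  p_k/q_k = 21/1
k=1  a_k=2  p_k/q_k = 43/2
fundamental: x₁=43, y₁=2  (since 1849 − 462·4 = 1)
(43+2√462)^2 = 3697 + 172√462

43 2
3697 172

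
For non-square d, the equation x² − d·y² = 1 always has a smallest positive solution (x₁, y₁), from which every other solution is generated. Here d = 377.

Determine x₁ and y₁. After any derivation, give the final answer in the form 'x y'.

√377 → a₀=19, period (2,2,2,38); ℓ=4 even so k=3
step 0: (19, 1)  from 19·(1,0) + (0,1)
…
step 2: (97, 5)  from 2·(39,2) + (19,1)
step 3: (233, 12)  from 2·(97,5) + (39,2)
(x₁, y₁) = (233, 12);  233² − 377·12² = 1 ✓

233 12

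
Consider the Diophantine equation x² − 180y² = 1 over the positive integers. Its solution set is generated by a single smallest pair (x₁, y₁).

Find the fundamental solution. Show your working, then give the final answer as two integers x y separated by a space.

[13; 2,2,2,26] for √180; ℓ=4 ⇒ convergent index 3
a_0=13:  p_0=13·1+0=13,  q_0=13·0+1=1
a_1=2:  p_1=2·13+1=27,  q_1=2·1+0=2
a_2=2:  p_2=2·27+13=67,  q_2=2·2+1=5
a_3=2:  p_3=2·67+27=161,  q_3=2·5+2=12
(x₁, y₁) = (161, 12);  161² − 180·12² = 1 ✓

161 12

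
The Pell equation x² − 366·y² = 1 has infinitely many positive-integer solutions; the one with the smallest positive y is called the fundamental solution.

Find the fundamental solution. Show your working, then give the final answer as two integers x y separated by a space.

907925 47458

√366 → a₀=19, period (7,1,1,1,2,12,2,1,1,1,7,38); ℓ=12 even so k=11
step 0: (19, 1)  from 19·(1,0) + (0,1)
step 1: (134, 7)  from 7·(19,1) + (1,0)
step 2: (153, 8)  from 1·(134,7) + (19,1)
step 3: (287, 15)  from 1·(153,8) + (134,7)
step 4: (440, 23)  from 1·(287,15) + (153,8)
step 5: (1167, 61)  from 2·(440,23) + (287,15)
step 6: (14444, 755)  from 12·(1167,61) + (440,23)
step 7: (30055, 1571)  from 2·(14444,755) + (1167,61)
…
step 9: (74554, 3897)  from 1·(44499,2326) + (30055,1571)
step 10: (119053, 6223)  from 1·(74554,3897) + (44499,2326)
step 11: (907925, 47458)  from 7·(119053,6223) + (74554,3897)
fundamental: x₁=907925, y₁=47458  (since 824327805625 − 366·2252261764 = 1)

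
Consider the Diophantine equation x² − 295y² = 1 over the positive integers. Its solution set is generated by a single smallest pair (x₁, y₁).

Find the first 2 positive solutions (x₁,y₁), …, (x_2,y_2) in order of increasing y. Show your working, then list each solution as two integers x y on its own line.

2024999 117900
8201241900001 477494764200

d=295: √d = [17; 5,1,2,3,2,6,2,3,2,1,5,34] (ℓ=12, even), read p_11/q_11
k=0  a_k=17  p_k/q_k = 17/1
k=1  a_k=5  p_k/q_k = 86/5
…
k=3  a_k=2  p_k/q_k = 292/17
…
k=8  a_k=3  p_k/q_k = 108103/6294
…
k=10  a_k=1  p_k/q_k = 355517/20699
k=11  a_k=5  p_k/q_k = 2024999/117900
(x₁, y₁) = (2024999, 117900);  2024999² − 295·117900² = 1 ✓
(2024999+117900√295)^2 = 8201241900001 + 477494764200√295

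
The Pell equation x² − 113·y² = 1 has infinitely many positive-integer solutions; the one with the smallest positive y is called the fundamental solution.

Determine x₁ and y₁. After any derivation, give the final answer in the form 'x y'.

1204353 113296

√113 → a₀=10, period (1,1,1,2,2,1,1,1,20); ℓ=9 odd so k=17
a_0=10:  p_0=10·1+0=10,  q_0=10·0+1=1
…
a_2=1:  p_2=1·11+10=21,  q_2=1·1+1=2
a_3=1:  p_3=1·21+11=32,  q_3=1·2+1=3
…
a_6=1:  p_6=1·202+85=287,  q_6=1·19+8=27
…
a_8=1:  p_8=1·489+287=776,  q_8=1·46+27=73
…
a_11=1:  p_11=1·16785+16009=32794,  q_11=1·1579+1506=3085
…
a_15=1:  p_15=1·313483+131952=445435,  q_15=1·29490+12413=41903
a_16=1:  p_16=1·445435+313483=758918,  q_16=1·41903+29490=71393
a_17=1:  p_17=1·758918+445435=1204353,  q_17=1·71393+41903=113296
fundamental: x₁=1204353, y₁=113296  (since 1450466148609 − 113·12835983616 = 1)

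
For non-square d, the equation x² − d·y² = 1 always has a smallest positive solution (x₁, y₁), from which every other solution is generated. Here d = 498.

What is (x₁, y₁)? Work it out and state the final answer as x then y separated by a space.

√498 = [22; 3,6,22,6,3,44, …], period ℓ=6 (even) → k=5
k=0  a_k=22  p_k/q_k = 22/1
k=1  a_k=3  p_k/q_k = 67/3
…
k=3  a_k=22  p_k/q_k = 9395/421
k=4  a_k=6  p_k/q_k = 56794/2545
k=5  a_k=3  p_k/q_k = 179777/8056
fundamental: x₁=179777, y₁=8056  (since 32319769729 − 498·64899136 = 1)

179777 8056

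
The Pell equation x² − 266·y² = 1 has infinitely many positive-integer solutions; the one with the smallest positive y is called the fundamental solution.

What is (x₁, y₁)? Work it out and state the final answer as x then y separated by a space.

685 42

√266 → a₀=16, period (3,4,3,32); ℓ=4 even so k=3
a_0=16:  p_0=16·1+0=16,  q_0=16·0+1=1
…
a_2=4:  p_2=4·49+16=212,  q_2=4·3+1=13
a_3=3:  p_3=3·212+49=685,  q_3=3·13+3=42
(x₁, y₁) = (685, 42);  685² − 266·42² = 1 ✓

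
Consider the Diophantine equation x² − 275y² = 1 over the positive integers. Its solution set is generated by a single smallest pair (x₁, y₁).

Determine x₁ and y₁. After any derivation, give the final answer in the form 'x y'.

199 12

√275 → a₀=16, period (1,1,2,1,1,32); ℓ=6 even so k=5
a_0=16:  p_0=16·1+0=16,  q_0=16·0+1=1
…
a_2=1:  p_2=1·17+16=33,  q_2=1·1+1=2
…
a_4=1:  p_4=1·83+33=116,  q_4=1·5+2=7
a_5=1:  p_5=1·116+83=199,  q_5=1·7+5=12
fundamental: x₁=199, y₁=12  (since 39601 − 275·144 = 1)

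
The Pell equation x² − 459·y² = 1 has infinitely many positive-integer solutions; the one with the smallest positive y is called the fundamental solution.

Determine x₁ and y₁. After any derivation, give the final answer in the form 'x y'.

[21; 2,2,1,4,21,4,1,2,2,42] for √459; ℓ=10 ⇒ convergent index 9
k=0  a_k=21  p_k/q_k = 21/1
k=1  a_k=2  p_k/q_k = 43/2
k=2  a_k=2  p_k/q_k = 107/5
…
k=5  a_k=21  p_k/q_k = 14997/700
k=6  a_k=4  p_k/q_k = 60695/2833
…
k=8  a_k=2  p_k/q_k = 212079/9899
k=9  a_k=2  p_k/q_k = 499850/23331
(x₁, y₁) = (499850, 23331);  499850² − 459·23331² = 1 ✓

499850 23331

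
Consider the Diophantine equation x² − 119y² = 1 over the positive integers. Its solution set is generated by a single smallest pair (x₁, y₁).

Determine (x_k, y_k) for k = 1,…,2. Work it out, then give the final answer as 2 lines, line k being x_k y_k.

120 11
28799 2640

√119 = [10; 1,9,1,20, …], period ℓ=4 (even) → k=3
a_0=10:  p_0=10·1+0=10,  q_0=10·0+1=1
a_1=1:  p_1=1·10+1=11,  q_1=1·1+0=1
a_2=9:  p_2=9·11+10=109,  q_2=9·1+1=10
a_3=1:  p_3=1·109+11=120,  q_3=1·10+1=11
fundamental: x₁=120, y₁=11  (since 14400 − 119·121 = 1)
(x_2, y_2) = (120·120 + 119·11·11, 120·11 + 11·120) = (28799, 2640)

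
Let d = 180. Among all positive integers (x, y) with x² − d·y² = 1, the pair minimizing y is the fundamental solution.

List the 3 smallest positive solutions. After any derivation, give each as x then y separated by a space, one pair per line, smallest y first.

d=180: √d = [13; 2,2,2,26] (ℓ=4, even), read p_3/q_3
step 0: (13, 1)  from 13·(1,0) + (0,1)
step 1: (27, 2)  from 2·(13,1) + (1,0)
step 2: (67, 5)  from 2·(27,2) + (13,1)
step 3: (161, 12)  from 2·(67,5) + (27,2)
(x₁, y₁) = (161, 12);  161² − 180·12² = 1 ✓
(x_2, y_2) = (161·161 + 180·12·12, 161·12 + 12·161) = (51841, 3864)
(x_3, y_3) = (161·51841 + 180·12·3864, 161·3864 + 12·51841) = (16692641, 1244196)

161 12
51841 3864
16692641 1244196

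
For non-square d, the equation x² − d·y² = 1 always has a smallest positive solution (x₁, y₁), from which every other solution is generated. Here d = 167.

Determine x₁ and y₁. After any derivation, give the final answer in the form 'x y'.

d=167: √d = [12; 1,11,1,24] (ℓ=4, even), read p_3/q_3
k=0  a_k=12  p_k/q_k = 12/1
k=1  a_k=1  p_k/q_k = 13/1
k=2  a_k=11  p_k/q_k = 155/12
k=3  a_k=1  p_k/q_k = 168/13
(x₁, y₁) = (168, 13);  168² − 167·13² = 1 ✓

168 13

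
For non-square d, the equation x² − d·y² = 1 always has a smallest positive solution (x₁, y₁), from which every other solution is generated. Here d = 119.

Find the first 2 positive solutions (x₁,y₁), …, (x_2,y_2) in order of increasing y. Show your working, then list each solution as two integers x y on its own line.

120 11
28799 2640

√119 = [10; 1,9,1,20, …], period ℓ=4 (even) → k=3
a_0=10:  p_0=10·1+0=10,  q_0=10·0+1=1
a_1=1:  p_1=1·10+1=11,  q_1=1·1+0=1
a_2=9:  p_2=9·11+10=109,  q_2=9·1+1=10
a_3=1:  p_3=1·109+11=120,  q_3=1·10+1=11
fundamental: x₁=120, y₁=11  (since 14400 − 119·121 = 1)
(120+11√119)^2 = 28799 + 2640√119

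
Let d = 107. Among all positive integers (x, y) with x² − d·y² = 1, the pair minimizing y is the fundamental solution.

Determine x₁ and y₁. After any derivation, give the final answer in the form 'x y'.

d=107: √d = [10; 2,1,9,1,2,20] (ℓ=6, even), read p_5/q_5
i=0: a=10 ⇒ p=10, q=1
…
i=2: a=1 ⇒ p=31, q=3
i=3: a=9 ⇒ p=300, q=29
i=4: a=1 ⇒ p=331, q=32
i=5: a=2 ⇒ p=962, q=93
(x₁, y₁) = (962, 93);  962² − 107·93² = 1 ✓

962 93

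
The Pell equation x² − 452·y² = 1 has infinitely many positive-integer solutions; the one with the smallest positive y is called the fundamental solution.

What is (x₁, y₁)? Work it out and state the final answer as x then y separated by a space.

√452 → a₀=21, period (3,1,5,3,10,3,5,1,3,42); ℓ=10 even so k=9
a_0=21:  p_0=21·1+0=21,  q_0=21·0+1=1
a_1=3:  p_1=3·21+1=64,  q_1=3·1+0=3
…
a_3=5:  p_3=5·85+64=489,  q_3=5·4+3=23
a_4=3:  p_4=3·489+85=1552,  q_4=3·23+4=73
a_5=10:  p_5=10·1552+489=16009,  q_5=10·73+23=753
a_6=3:  p_6=3·16009+1552=49579,  q_6=3·753+73=2332
a_7=5:  p_7=5·49579+16009=263904,  q_7=5·2332+753=12413
a_8=1:  p_8=1·263904+49579=313483,  q_8=1·12413+2332=14745
a_9=3:  p_9=3·313483+263904=1204353,  q_9=3·14745+12413=56648
→ (1204353, 56648).  Check: 1204353²=1450466148609, 452·56648²=1450466148608, difference 1.

1204353 56648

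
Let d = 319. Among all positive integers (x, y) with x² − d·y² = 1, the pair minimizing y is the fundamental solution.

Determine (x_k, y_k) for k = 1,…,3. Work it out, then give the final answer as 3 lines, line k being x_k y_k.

d=319: √d = [17; 1,6,5,1,4,…,6,1,34] (ℓ=14, even), read p_13/q_13
a_0=17:  p_0=17·1+0=17,  q_0=17·0+1=1
a_1=1:  p_1=1·17+1=18,  q_1=1·1+0=1
a_2=6:  p_2=6·18+17=125,  q_2=6·1+1=7
a_3=5:  p_3=5·125+18=643,  q_3=5·7+1=36
a_4=1:  p_4=1·643+125=768,  q_4=1·36+7=43
a_5=4:  p_5=4·768+643=3715,  q_5=4·43+36=208
…
a_9=4:  p_9=4·58797+15628=250816,  q_9=4·3292+875=14043
a_10=1:  p_10=1·250816+58797=309613,  q_10=1·14043+3292=17335
a_11=5:  p_11=5·309613+250816=1798881,  q_11=5·17335+14043=100718
a_12=6:  p_12=6·1798881+309613=11102899,  q_12=6·100718+17335=621643
a_13=1:  p_13=1·11102899+1798881=12901780,  q_13=1·621643+100718=722361
→ (12901780, 722361).  Check: 12901780²=166455927168400, 319·722361²=166455927168399, difference 1.
k=2:  x_2 = 12901780·12901780+319·722361·722361 = 332911854336799,  y_2 = 12901780·722361+722361·12901780 = 18639485405160
k=3:  x_3 = 12901780·332911854336799+319·722361·18639485405160 = 8590311008090840302660,  y_3 = 12901780·18639485405160+722361·332911854336799 = 480965080021169647239

12901780 722361
332911854336799 18639485405160
8590311008090840302660 480965080021169647239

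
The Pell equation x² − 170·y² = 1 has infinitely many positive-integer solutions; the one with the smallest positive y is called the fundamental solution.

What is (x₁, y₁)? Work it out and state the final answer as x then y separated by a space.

339 26

√170 = [13; 26, …], period ℓ=1 (odd) → k=1
k=0  a_k=13  p_k/q_k = 13/1
k=1  a_k=26  p_k/q_k = 339/26
→ (339, 26).  Check: 339²=114921, 170·26²=114920, difference 1.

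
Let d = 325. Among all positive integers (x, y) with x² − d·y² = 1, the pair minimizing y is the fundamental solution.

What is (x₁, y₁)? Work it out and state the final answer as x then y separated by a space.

d=325: √d = [18; 36] (ℓ=1, odd), read p_1/q_1
i=0: a=18 ⇒ p=18, q=1
i=1: a=36 ⇒ p=649, q=36
→ (649, 36).  Check: 649²=421201, 325·36²=421200, difference 1.

649 36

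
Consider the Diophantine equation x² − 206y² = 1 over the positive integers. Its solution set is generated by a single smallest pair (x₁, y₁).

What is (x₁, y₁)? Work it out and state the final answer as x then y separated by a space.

59535 4148

[14; 2,1,5,14,5,1,2,28] for √206; ℓ=8 ⇒ convergent index 7
k=0  a_k=14  p_k/q_k = 14/1
k=1  a_k=2  p_k/q_k = 29/2
…
k=3  a_k=5  p_k/q_k = 244/17
k=4  a_k=14  p_k/q_k = 3459/241
…
k=6  a_k=1  p_k/q_k = 20998/1463
k=7  a_k=2  p_k/q_k = 59535/4148
(x₁, y₁) = (59535, 4148);  59535² − 206·4148² = 1 ✓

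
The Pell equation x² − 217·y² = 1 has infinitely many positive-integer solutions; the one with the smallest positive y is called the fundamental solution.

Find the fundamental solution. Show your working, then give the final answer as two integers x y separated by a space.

[14; 1,2,1,2,1,…,2,1,28] for √217; ℓ=16 ⇒ convergent index 15
i=0: a=14 ⇒ p=14, q=1
…
i=2: a=2 ⇒ p=44, q=3
i=3: a=1 ⇒ p=59, q=4
…
i=6: a=1 ⇒ p=383, q=26
…
i=9: a=9 ⇒ p=139163, q=9447
…
i=12: a=2 ⇒ p=740980, q=50301
…
i=14: a=2 ⇒ p=2809702, q=190735
i=15: a=1 ⇒ p=3844063, q=260952
→ (3844063, 260952).  Check: 3844063²=14776820347969, 217·260952²=14776820347968, difference 1.

3844063 260952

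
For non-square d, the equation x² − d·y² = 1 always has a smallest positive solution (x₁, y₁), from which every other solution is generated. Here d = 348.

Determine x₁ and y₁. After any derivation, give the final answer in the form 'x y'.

1567 84

[18; 1,1,1,8,1,1,1,36] for √348; ℓ=8 ⇒ convergent index 7
k=0  a_k=18  p_k/q_k = 18/1
k=1  a_k=1  p_k/q_k = 19/1
…
k=3  a_k=1  p_k/q_k = 56/3
k=4  a_k=8  p_k/q_k = 485/26
…
k=6  a_k=1  p_k/q_k = 1026/55
k=7  a_k=1  p_k/q_k = 1567/84
fundamental: x₁=1567, y₁=84  (since 2455489 − 348·7056 = 1)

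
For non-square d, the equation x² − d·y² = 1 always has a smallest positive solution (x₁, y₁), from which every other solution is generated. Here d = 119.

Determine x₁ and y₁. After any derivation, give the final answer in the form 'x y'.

120 11

√119 = [10; 1,9,1,20, …], period ℓ=4 (even) → k=3
step 0: (10, 1)  from 10·(1,0) + (0,1)
…
step 2: (109, 10)  from 9·(11,1) + (10,1)
step 3: (120, 11)  from 1·(109,10) + (11,1)
(x₁, y₁) = (120, 11);  120² − 119·11² = 1 ✓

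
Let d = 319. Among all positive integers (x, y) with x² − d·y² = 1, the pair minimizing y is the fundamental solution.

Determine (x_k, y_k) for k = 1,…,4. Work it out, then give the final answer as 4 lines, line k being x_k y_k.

12901780 722361
332911854336799 18639485405160
8590311008090840302660 480965080021169647239
221660605515932150288251132801 12410611300231033623224965680

√319 → a₀=17, period (1,6,5,1,4,…,6,1,34); ℓ=14 even so k=13
i=0: a=17 ⇒ p=17, q=1
…
i=12: a=6 ⇒ p=11102899, q=621643
i=13: a=1 ⇒ p=12901780, q=722361
(x₁, y₁) = (12901780, 722361);  12901780² − 319·722361² = 1 ✓
(12901780+722361√319)^2 = 332911854336799 + 18639485405160√319
(12901780+722361√319)^3 = 8590311008090840302660 + 480965080021169647239√319
(12901780+722361√319)^4 = 221660605515932150288251132801 + 12410611300231033623224965680√319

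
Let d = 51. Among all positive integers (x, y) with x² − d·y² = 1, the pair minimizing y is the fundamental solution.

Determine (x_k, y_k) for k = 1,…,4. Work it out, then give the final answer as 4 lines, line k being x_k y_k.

d=51: √d = [7; 7,14] (ℓ=2, even), read p_1/q_1
k=0  a_k=7  p_k/q_k = 7/1
k=1  a_k=7  p_k/q_k = 50/7
(x₁, y₁) = (50, 7);  50² − 51·7² = 1 ✓
n=2: (50,7)∘(50,7) = (50·50+51·7·7, 50·7+7·50) = (4999,700)
n=3: (4999,700)∘(50,7) = (50·4999+51·7·700, 50·700+7·4999) = (499850,69993)
n=4: (499850,69993)∘(50,7) = (50·499850+51·7·69993, 50·69993+7·499850) = (49980001,6998600)

50 7
4999 700
499850 69993
49980001 6998600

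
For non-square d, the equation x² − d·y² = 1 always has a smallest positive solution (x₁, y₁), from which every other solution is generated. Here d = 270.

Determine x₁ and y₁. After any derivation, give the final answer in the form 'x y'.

5291 322

√270 = [16; 2,3,6,3,2,32, …], period ℓ=6 (even) → k=5
step 0: (16, 1)  from 16·(1,0) + (0,1)
…
step 2: (115, 7)  from 3·(33,2) + (16,1)
step 3: (723, 44)  from 6·(115,7) + (33,2)
step 4: (2284, 139)  from 3·(723,44) + (115,7)
step 5: (5291, 322)  from 2·(2284,139) + (723,44)
→ (5291, 322).  Check: 5291²=27994681, 270·322²=27994680, difference 1.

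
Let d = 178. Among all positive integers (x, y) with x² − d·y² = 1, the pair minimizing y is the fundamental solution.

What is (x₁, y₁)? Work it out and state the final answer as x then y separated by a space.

1601 120

√178 = [13; 2,1,12,1,2,26, …], period ℓ=6 (even) → k=5
i=0: a=13 ⇒ p=13, q=1
…
i=2: a=1 ⇒ p=40, q=3
i=3: a=12 ⇒ p=507, q=38
i=4: a=1 ⇒ p=547, q=41
i=5: a=2 ⇒ p=1601, q=120
fundamental: x₁=1601, y₁=120  (since 2563201 − 178·14400 = 1)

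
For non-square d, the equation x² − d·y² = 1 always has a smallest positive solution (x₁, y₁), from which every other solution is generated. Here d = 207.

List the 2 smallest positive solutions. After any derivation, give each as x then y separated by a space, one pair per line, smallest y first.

1151 80
2649601 184160

[14; 2,1,1,2,1,1,2,28] for √207; ℓ=8 ⇒ convergent index 7
i=0: a=14 ⇒ p=14, q=1
…
i=4: a=2 ⇒ p=187, q=13
…
i=6: a=1 ⇒ p=446, q=31
i=7: a=2 ⇒ p=1151, q=80
→ (1151, 80).  Check: 1151²=1324801, 207·80²=1324800, difference 1.
(x_2, y_2) = (1151·1151 + 207·80·80, 1151·80 + 80·1151) = (2649601, 184160)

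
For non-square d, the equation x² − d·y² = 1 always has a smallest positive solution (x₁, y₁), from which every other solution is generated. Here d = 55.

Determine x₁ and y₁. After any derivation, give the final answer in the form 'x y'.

89 12

d=55: √d = [7; 2,2,2,14] (ℓ=4, even), read p_3/q_3
step 0: (7, 1)  from 7·(1,0) + (0,1)
…
step 2: (37, 5)  from 2·(15,2) + (7,1)
step 3: (89, 12)  from 2·(37,5) + (15,2)
fundamental: x₁=89, y₁=12  (since 7921 − 55·144 = 1)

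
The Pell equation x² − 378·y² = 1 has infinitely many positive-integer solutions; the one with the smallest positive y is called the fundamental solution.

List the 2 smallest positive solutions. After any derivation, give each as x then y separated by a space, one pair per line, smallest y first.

8749 450
153090001 7874100

√378 → a₀=19, period (2,3,1,4,1,3,2,38); ℓ=8 even so k=7
step 0: (19, 1)  from 19·(1,0) + (0,1)
step 1: (39, 2)  from 2·(19,1) + (1,0)
step 2: (136, 7)  from 3·(39,2) + (19,1)
step 3: (175, 9)  from 1·(136,7) + (39,2)
step 4: (836, 43)  from 4·(175,9) + (136,7)
step 5: (1011, 52)  from 1·(836,43) + (175,9)
step 6: (3869, 199)  from 3·(1011,52) + (836,43)
step 7: (8749, 450)  from 2·(3869,199) + (1011,52)
→ (8749, 450).  Check: 8749²=76545001, 378·450²=76545000, difference 1.
n=2: (8749,450)∘(8749,450) = (8749·8749+378·450·450, 8749·450+450·8749) = (153090001,7874100)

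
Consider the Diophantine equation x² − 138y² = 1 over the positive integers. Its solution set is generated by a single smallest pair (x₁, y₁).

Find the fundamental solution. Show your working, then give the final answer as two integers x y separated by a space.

47 4

[11; 1,2,1,22] for √138; ℓ=4 ⇒ convergent index 3
step 0: (11, 1)  from 11·(1,0) + (0,1)
…
step 2: (35, 3)  from 2·(12,1) + (11,1)
step 3: (47, 4)  from 1·(35,3) + (12,1)
fundamental: x₁=47, y₁=4  (since 2209 − 138·16 = 1)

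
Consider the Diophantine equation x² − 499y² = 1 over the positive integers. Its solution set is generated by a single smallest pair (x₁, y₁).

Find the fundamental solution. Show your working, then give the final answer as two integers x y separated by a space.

√499 → a₀=22, period (2,1,21,1,2,44); ℓ=6 even so k=5
k=0  a_k=22  p_k/q_k = 22/1
k=1  a_k=2  p_k/q_k = 45/2
…
k=3  a_k=21  p_k/q_k = 1452/65
k=4  a_k=1  p_k/q_k = 1519/68
k=5  a_k=2  p_k/q_k = 4490/201
fundamental: x₁=4490, y₁=201  (since 20160100 − 499·40401 = 1)

4490 201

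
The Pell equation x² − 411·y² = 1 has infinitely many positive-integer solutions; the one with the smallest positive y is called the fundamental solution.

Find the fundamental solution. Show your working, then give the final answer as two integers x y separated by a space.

49730 2453

√411 = [20; 3,1,1,1,19,1,1,1,3,40, …], period ℓ=10 (even) → k=9
k=0  a_k=20  p_k/q_k = 20/1
k=1  a_k=3  p_k/q_k = 61/3
k=2  a_k=1  p_k/q_k = 81/4
k=3  a_k=1  p_k/q_k = 142/7
k=4  a_k=1  p_k/q_k = 223/11
k=5  a_k=19  p_k/q_k = 4379/216
k=6  a_k=1  p_k/q_k = 4602/227
k=7  a_k=1  p_k/q_k = 8981/443
k=8  a_k=1  p_k/q_k = 13583/670
k=9  a_k=3  p_k/q_k = 49730/2453
fundamental: x₁=49730, y₁=2453  (since 2473072900 − 411·6017209 = 1)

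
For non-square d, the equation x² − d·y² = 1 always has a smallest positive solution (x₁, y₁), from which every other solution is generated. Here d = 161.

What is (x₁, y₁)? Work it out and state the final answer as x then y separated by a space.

d=161: √d = [12; 1,2,4,1,2,1,4,2,1,24] (ℓ=10, even), read p_9/q_9
a_0=12:  p_0=12·1+0=12,  q_0=12·0+1=1
…
a_4=1:  p_4=1·165+38=203,  q_4=1·13+3=16
…
a_7=4:  p_7=4·774+571=3667,  q_7=4·61+45=289
a_8=2:  p_8=2·3667+774=8108,  q_8=2·289+61=639
a_9=1:  p_9=1·8108+3667=11775,  q_9=1·639+289=928
(x₁, y₁) = (11775, 928);  11775² − 161·928² = 1 ✓

11775 928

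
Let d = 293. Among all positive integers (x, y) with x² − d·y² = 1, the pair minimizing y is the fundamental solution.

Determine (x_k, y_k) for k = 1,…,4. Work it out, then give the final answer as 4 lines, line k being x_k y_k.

[17; 8,1,1,8,34] for √293; ℓ=5 ⇒ convergent index 9
k=0  a_k=17  p_k/q_k = 17/1
k=1  a_k=8  p_k/q_k = 137/8
k=2  a_k=1  p_k/q_k = 154/9
k=3  a_k=1  p_k/q_k = 291/17
k=4  a_k=8  p_k/q_k = 2482/145
k=5  a_k=34  p_k/q_k = 84679/4947
…
k=7  a_k=1  p_k/q_k = 764593/44668
k=8  a_k=1  p_k/q_k = 1444507/84389
k=9  a_k=8  p_k/q_k = 12320649/719780
→ (12320649, 719780).  Check: 12320649²=151798391781201, 293·719780²=151798391781200, difference 1.
n=2: (12320649,719780)∘(12320649,719780) = (12320649·12320649+293·719780·719780, 12320649·719780+719780·12320649) = (303596783562401,17736313474440)
n=3: (303596783562401,17736313474440)∘(12320649,719780) = (12320649·303596783562401+293·719780·17736313474440, 12320649·17736313474440+719780·303596783562401) = (7481018815602612315849,437045785745090703340)
n=4: (7481018815602612315849,437045785745090703340)∘(12320649,719780) = (12320649·7481018815602612315849+293·719780·437045785745090703340, 12320649·437045785745090703340+719780·7481018815602612315849) = (184342013978870716056521769601,10769375446188914321717060880)

12320649 719780
303596783562401 17736313474440
7481018815602612315849 437045785745090703340
184342013978870716056521769601 10769375446188914321717060880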